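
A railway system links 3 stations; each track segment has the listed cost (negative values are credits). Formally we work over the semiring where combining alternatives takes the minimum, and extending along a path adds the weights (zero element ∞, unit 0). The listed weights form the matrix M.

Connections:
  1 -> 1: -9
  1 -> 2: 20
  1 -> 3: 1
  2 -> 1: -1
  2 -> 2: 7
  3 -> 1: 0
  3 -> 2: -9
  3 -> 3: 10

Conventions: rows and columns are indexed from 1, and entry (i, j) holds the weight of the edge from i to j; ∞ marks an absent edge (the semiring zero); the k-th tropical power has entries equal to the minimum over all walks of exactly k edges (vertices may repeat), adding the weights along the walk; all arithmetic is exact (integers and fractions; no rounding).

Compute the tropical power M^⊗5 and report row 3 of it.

M^⊗2:
  [-18, -8, -8]
  [-10, 14, 0]
  [-10, -2, 1]
M^⊗3:
  [-27, -17, -17]
  [-19, -9, -9]
  [-19, -8, -9]
M^⊗4:
  [-36, -26, -26]
  [-28, -18, -18]
  [-28, -18, -18]
M^⊗5:
  [-45, -35, -35]
  [-37, -27, -27]
  [-37, -27, -27]
Answer: row 3 of M^⊗5 = [-37, -27, -27]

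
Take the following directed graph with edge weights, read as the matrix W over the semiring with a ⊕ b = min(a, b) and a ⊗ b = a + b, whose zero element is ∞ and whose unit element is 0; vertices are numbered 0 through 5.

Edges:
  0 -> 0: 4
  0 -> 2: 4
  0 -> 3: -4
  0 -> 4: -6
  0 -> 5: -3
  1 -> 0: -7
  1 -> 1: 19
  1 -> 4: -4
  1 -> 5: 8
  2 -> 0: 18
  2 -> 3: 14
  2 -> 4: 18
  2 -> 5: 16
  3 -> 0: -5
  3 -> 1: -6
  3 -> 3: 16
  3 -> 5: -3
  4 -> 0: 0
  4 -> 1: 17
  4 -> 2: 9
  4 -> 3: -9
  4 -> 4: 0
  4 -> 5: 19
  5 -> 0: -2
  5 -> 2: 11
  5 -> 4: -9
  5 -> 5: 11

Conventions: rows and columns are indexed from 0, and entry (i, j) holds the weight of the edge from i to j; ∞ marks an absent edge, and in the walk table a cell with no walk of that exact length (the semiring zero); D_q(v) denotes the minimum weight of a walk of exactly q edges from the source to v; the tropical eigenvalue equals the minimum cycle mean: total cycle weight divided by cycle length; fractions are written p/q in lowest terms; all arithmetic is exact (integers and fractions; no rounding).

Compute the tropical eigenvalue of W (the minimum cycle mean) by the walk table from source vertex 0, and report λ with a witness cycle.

q=0: [0, ∞, ∞, ∞, ∞, ∞]
q=1: [4, ∞, 4, -4, -6, -3]
q=2: [-9, -10, 3, -15, -12, -7]
q=3: [-20, -21, -5, -21, -16, -18]
q=4: [-28, -27, -16, -25, -27, -24]
q=5: [-34, -31, -24, -36, -34, -31]
q=6: [-41, -42, -30, -43, -40, -39]
Optimal cycle mean attained by: cycle 0->4->3->1->0, total (-6) + (-9) + (-6) + (-7), length 4.
Answer: λ = -7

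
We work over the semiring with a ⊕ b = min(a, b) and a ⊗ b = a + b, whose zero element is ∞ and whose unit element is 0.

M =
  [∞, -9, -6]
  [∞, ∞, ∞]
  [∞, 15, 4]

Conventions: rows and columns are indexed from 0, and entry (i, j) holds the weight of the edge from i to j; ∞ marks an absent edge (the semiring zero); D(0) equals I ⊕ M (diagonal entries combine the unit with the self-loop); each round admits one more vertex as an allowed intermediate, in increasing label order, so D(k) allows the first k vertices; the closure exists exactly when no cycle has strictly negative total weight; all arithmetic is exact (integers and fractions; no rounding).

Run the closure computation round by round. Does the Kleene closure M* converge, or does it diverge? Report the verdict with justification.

D(0):
  [0, -9, -6]
  [∞, 0, ∞]
  [∞, 15, 0]
D(1):
  [0, -9, -6]
  [∞, 0, ∞]
  [∞, 15, 0]
D(2):
  [0, -9, -6]
  [∞, 0, ∞]
  [∞, 15, 0]
D(3):
  [0, -9, -6]
  [∞, 0, ∞]
  [∞, 15, 0]
Key observation: every diagonal entry stays at the unit through all rounds, so no improving cycle exists.
Answer: CONVERGES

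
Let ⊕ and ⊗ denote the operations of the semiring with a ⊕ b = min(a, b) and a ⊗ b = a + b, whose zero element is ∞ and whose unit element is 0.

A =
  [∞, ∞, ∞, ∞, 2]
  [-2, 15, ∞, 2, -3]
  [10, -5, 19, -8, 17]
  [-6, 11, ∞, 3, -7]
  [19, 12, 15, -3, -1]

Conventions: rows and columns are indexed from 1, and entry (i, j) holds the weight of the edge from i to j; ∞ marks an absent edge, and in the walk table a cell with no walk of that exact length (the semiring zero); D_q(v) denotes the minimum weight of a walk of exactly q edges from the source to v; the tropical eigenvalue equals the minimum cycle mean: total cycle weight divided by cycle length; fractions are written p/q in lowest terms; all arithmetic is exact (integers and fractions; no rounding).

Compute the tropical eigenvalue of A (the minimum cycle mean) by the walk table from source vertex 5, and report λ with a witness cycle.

q=0: [∞, ∞, ∞, ∞, 0]
q=1: [19, 12, 15, -3, -1]
q=2: [-9, 8, 14, -4, -10]
q=3: [-10, 2, 5, -13, -11]
q=4: [-19, -2, 4, -14, -20]
q=5: [-20, -8, -5, -23, -21]
Optimal cycle mean attained by: cycle 4->5->4, total (-7) + (-3), length 2.
Answer: λ = -5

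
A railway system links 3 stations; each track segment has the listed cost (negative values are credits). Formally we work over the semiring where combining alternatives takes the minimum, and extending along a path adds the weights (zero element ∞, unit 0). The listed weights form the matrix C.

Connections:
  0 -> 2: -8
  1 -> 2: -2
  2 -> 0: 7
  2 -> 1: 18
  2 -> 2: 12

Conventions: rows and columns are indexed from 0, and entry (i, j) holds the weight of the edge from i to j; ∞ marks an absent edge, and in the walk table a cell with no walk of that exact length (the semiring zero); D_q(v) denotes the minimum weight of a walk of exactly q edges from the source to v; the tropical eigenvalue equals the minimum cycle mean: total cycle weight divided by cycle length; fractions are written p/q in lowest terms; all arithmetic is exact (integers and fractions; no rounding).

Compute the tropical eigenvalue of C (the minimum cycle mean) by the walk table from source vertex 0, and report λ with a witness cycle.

q=0: [0, ∞, ∞]
q=1: [∞, ∞, -8]
q=2: [-1, 10, 4]
q=3: [11, 22, -9]
Optimal cycle mean attained by: cycle 0->2->0, total (-8) + 7, length 2.
Answer: λ = -1/2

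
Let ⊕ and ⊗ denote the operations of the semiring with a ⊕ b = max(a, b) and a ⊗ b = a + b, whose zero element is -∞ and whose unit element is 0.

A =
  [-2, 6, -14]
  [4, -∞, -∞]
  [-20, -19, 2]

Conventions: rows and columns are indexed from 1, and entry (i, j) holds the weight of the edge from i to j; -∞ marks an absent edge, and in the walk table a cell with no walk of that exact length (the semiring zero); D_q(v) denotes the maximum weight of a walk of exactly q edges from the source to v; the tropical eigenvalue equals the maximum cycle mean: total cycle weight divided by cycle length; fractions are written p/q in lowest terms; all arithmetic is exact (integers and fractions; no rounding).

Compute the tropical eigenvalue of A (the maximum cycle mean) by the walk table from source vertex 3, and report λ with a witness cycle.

q=0: [-∞, -∞, 0]
q=1: [-20, -19, 2]
q=2: [-15, -14, 4]
q=3: [-10, -9, 6]
Optimal cycle mean attained by: cycle 1->2->1, total 6 + 4, length 2.
Answer: λ = 5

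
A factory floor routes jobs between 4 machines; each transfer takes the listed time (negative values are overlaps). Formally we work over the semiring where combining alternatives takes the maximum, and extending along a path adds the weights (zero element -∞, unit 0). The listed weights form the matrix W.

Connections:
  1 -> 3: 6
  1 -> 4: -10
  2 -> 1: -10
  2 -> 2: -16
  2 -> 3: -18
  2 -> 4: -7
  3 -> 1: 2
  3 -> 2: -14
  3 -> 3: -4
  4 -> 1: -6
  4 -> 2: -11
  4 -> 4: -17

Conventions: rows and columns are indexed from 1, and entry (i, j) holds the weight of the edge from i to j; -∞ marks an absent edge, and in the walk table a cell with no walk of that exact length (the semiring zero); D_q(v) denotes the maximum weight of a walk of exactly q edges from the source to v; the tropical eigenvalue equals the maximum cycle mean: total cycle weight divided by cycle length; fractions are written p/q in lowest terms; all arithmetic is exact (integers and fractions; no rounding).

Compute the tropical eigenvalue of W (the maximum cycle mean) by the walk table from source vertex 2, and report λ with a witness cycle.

q=0: [-∞, 0, -∞, -∞]
q=1: [-10, -16, -18, -7]
q=2: [-13, -18, -4, -20]
q=3: [-2, -18, -7, -23]
q=4: [-5, -21, 4, -12]
Optimal cycle mean attained by: cycle 1->3->1, total 6 + 2, length 2.
Answer: λ = 4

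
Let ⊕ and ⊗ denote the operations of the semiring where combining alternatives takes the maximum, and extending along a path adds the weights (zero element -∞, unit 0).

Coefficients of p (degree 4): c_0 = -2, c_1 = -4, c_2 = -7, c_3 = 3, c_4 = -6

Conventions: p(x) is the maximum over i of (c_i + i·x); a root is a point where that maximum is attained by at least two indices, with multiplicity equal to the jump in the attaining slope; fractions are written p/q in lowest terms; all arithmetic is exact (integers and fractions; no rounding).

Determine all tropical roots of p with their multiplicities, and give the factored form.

hull edge (i=0, c=-2) to (i=3, c=3): slope 5/3, span 3
hull edge (i=3, c=3) to (i=4, c=-6): slope -9, span 1
Factored form: p(x) = -6 ⊗ (x ⊕ (-5/3)) ⊗ (x ⊕ (-5/3)) ⊗ (x ⊕ (-5/3)) ⊗ (x ⊕ 9)
Answer: roots = -5/3 (mult 3), 9 (mult 1)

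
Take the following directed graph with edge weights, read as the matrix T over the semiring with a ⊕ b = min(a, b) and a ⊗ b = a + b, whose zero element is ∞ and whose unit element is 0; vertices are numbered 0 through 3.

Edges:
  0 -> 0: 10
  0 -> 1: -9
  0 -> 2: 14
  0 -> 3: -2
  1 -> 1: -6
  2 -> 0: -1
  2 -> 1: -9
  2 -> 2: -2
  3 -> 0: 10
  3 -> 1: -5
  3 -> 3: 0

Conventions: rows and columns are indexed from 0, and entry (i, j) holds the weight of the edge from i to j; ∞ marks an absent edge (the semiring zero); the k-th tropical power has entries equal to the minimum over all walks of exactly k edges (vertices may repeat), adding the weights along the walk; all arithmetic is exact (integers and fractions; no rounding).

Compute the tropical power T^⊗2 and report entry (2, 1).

T^⊗2:
  [8, -15, 12, -2]
  [∞, -12, ∞, ∞]
  [-3, -15, -4, -3]
  [10, -11, 24, 0]
Key observation: the optimum is the walk 2->1->1, with weight (-9) + (-6) = -15.
Optimal value attained by: walk 2->1->1.
Answer: (T^⊗2)[2][1] = -15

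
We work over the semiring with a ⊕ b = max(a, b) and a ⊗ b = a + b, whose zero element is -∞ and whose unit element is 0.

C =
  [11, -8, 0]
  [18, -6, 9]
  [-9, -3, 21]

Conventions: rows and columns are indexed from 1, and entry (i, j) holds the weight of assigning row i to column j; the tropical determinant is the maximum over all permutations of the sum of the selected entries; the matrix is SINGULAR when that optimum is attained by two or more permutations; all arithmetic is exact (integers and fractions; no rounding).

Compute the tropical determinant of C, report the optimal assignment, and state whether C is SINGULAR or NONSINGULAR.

σ = (1, 2, 3): 11 + (-6) + 21 = 26
σ = (1, 3, 2): 11 + 9 + (-3) = 17
σ = (2, 1, 3): (-8) + 18 + 21 = 31
σ = (2, 3, 1): (-8) + 9 + (-9) = -8
σ = (3, 1, 2): 0 + 18 + (-3) = 15
σ = (3, 2, 1): 0 + (-6) + (-9) = -15
Optimal value attained by: σ = (2, 1, 3).
Answer: det⊕(C) = 31; verdict: NONSINGULAR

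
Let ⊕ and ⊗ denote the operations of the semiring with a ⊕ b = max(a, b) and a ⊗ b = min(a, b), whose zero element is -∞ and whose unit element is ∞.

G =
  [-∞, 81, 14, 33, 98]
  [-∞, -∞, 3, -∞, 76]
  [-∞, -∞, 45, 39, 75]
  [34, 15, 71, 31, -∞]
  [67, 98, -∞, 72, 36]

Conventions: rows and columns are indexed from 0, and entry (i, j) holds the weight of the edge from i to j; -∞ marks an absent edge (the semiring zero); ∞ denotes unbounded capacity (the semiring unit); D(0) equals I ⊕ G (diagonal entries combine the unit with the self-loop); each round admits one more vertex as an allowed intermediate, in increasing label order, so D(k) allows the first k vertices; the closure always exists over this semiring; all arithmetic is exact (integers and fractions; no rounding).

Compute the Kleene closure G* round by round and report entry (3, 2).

D(0):
  [∞, 81, 14, 33, 98]
  [-∞, ∞, 3, -∞, 76]
  [-∞, -∞, ∞, 39, 75]
  [34, 15, 71, ∞, -∞]
  [67, 98, -∞, 72, ∞]
D(1):
  [∞, 81, 14, 33, 98]
  [-∞, ∞, 3, -∞, 76]
  [-∞, -∞, ∞, 39, 75]
  [34, 34, 71, ∞, 34]
  [67, 98, 14, 72, ∞]
D(2):
  [∞, 81, 14, 33, 98]
  [-∞, ∞, 3, -∞, 76]
  [-∞, -∞, ∞, 39, 75]
  [34, 34, 71, ∞, 34]
  [67, 98, 14, 72, ∞]
D(3):
  [∞, 81, 14, 33, 98]
  [-∞, ∞, 3, 3, 76]
  [-∞, -∞, ∞, 39, 75]
  [34, 34, 71, ∞, 71]
  [67, 98, 14, 72, ∞]
D(4):
  [∞, 81, 33, 33, 98]
  [3, ∞, 3, 3, 76]
  [34, 34, ∞, 39, 75]
  [34, 34, 71, ∞, 71]
  [67, 98, 71, 72, ∞]
D(5):
  [∞, 98, 71, 72, 98]
  [67, ∞, 71, 72, 76]
  [67, 75, ∞, 72, 75]
  [67, 71, 71, ∞, 71]
  [67, 98, 71, 72, ∞]
Answer: G*[3][2] = 71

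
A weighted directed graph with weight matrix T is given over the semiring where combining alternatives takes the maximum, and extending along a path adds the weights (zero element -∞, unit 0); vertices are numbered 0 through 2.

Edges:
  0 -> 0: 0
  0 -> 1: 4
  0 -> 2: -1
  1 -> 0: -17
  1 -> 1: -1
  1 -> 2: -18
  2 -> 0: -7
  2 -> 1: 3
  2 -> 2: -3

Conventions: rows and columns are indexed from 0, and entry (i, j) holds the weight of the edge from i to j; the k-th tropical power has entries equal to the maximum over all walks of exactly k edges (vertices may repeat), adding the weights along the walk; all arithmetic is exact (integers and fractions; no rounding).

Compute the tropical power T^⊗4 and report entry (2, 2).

T^⊗2:
  [0, 4, -1]
  [-17, -2, -18]
  [-7, 2, -6]
T^⊗3:
  [0, 4, -1]
  [-17, -3, -18]
  [-7, 1, -8]
T^⊗4:
  [0, 4, -1]
  [-17, -4, -18]
  [-7, 0, -8]
Key observation: the optimum is the walk 2->0->0->0->2, with weight (-7) + 0 + 0 + (-1) = -8.
Optimal value attained by: walk 2->0->0->0->2.
Answer: (T^⊗4)[2][2] = -8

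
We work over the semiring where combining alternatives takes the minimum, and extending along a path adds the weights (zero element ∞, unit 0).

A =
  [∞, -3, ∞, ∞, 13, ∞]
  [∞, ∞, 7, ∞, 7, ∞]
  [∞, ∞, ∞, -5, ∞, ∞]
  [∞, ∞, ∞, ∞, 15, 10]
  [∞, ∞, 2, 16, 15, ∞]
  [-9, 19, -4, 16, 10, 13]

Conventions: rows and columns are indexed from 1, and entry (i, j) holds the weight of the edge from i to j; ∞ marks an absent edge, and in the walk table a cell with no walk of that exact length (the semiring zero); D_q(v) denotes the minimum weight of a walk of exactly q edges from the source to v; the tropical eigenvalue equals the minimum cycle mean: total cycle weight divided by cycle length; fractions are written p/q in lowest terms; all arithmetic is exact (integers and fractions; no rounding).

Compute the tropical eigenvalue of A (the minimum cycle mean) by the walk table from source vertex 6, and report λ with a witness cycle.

q=0: [∞, ∞, ∞, ∞, ∞, 0]
q=1: [-9, 19, -4, 16, 10, 13]
q=2: [4, -12, 9, -9, 4, 26]
q=3: [17, 1, -5, 4, -5, 1]
q=4: [-8, 14, -3, -10, 8, 14]
q=5: [5, -11, 10, -8, 5, 0]
q=6: [-9, 2, -4, 5, -4, 2]
Optimal cycle mean attained by: cycle 1->2->3->4->6->1, total (-3) + 7 + (-5) + 10 + (-9), length 5.
Answer: λ = 0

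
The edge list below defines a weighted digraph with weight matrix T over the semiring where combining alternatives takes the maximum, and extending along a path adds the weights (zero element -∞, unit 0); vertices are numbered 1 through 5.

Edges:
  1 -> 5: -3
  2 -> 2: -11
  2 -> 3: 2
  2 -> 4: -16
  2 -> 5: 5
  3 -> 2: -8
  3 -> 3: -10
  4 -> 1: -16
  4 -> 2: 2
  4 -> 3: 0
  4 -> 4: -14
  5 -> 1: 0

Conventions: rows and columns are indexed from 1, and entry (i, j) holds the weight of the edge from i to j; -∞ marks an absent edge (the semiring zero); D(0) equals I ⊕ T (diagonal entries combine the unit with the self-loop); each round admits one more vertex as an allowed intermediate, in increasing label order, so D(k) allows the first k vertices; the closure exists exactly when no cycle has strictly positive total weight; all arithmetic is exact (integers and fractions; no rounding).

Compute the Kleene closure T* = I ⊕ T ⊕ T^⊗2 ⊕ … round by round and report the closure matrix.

D(0):
  [0, -∞, -∞, -∞, -3]
  [-∞, 0, 2, -16, 5]
  [-∞, -8, 0, -∞, -∞]
  [-16, 2, 0, 0, -∞]
  [0, -∞, -∞, -∞, 0]
D(1):
  [0, -∞, -∞, -∞, -3]
  [-∞, 0, 2, -16, 5]
  [-∞, -8, 0, -∞, -∞]
  [-16, 2, 0, 0, -19]
  [0, -∞, -∞, -∞, 0]
D(2):
  [0, -∞, -∞, -∞, -3]
  [-∞, 0, 2, -16, 5]
  [-∞, -8, 0, -24, -3]
  [-16, 2, 4, 0, 7]
  [0, -∞, -∞, -∞, 0]
D(3):
  [0, -∞, -∞, -∞, -3]
  [-∞, 0, 2, -16, 5]
  [-∞, -8, 0, -24, -3]
  [-16, 2, 4, 0, 7]
  [0, -∞, -∞, -∞, 0]
D(4):
  [0, -∞, -∞, -∞, -3]
  [-32, 0, 2, -16, 5]
  [-40, -8, 0, -24, -3]
  [-16, 2, 4, 0, 7]
  [0, -∞, -∞, -∞, 0]
D(5):
  [0, -∞, -∞, -∞, -3]
  [5, 0, 2, -16, 5]
  [-3, -8, 0, -24, -3]
  [7, 2, 4, 0, 7]
  [0, -∞, -∞, -∞, 0]
Answer: T* = [[0, -∞, -∞, -∞, -3], [5, 0, 2, -16, 5], [-3, -8, 0, -24, -3], [7, 2, 4, 0, 7], [0, -∞, -∞, -∞, 0]]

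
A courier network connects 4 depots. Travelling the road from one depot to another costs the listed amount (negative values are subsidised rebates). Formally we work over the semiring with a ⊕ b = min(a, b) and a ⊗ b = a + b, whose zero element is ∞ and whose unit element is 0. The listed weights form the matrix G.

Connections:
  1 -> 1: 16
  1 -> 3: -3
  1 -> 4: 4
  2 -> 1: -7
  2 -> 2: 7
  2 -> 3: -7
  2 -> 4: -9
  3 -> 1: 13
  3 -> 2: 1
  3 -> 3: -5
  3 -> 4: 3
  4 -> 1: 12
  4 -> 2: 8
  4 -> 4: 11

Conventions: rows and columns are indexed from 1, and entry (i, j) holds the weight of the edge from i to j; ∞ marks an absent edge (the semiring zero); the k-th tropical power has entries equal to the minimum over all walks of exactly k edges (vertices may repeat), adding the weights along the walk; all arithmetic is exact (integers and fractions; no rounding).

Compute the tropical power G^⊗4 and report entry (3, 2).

G^⊗2:
  [10, -2, -8, 0]
  [0, -6, -12, -4]
  [-6, -4, -10, -8]
  [1, 15, 1, -1]
G^⊗3:
  [-9, -7, -13, -11]
  [-13, -11, -17, -15]
  [-11, -9, -15, -13]
  [8, 2, -4, 4]
G^⊗4:
  [-14, -12, -18, -16]
  [-18, -16, -22, -20]
  [-16, -14, -20, -18]
  [-5, -3, -9, -7]
Key observation: the optimum is the walk 3->3->3->3->2, with weight (-5) + (-5) + (-5) + 1 = -14.
Optimal value attained by: walk 3->3->3->3->2.
Answer: (G^⊗4)[3][2] = -14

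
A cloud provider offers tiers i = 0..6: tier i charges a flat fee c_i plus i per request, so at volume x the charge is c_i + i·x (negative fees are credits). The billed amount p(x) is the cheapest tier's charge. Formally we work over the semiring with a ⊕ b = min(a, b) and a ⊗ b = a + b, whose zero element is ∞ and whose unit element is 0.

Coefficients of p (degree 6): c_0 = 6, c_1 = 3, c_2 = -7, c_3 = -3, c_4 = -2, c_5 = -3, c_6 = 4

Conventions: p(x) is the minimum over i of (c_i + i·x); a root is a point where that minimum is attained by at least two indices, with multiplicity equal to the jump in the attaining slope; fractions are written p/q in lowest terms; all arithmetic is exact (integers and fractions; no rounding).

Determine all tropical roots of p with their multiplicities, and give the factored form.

hull edge (i=0, c=6) to (i=2, c=-7): slope -13/2, span 2
hull edge (i=2, c=-7) to (i=5, c=-3): slope 4/3, span 3
hull edge (i=5, c=-3) to (i=6, c=4): slope 7, span 1
Factored form: p(x) = 4 ⊗ (x ⊕ (-7)) ⊗ (x ⊕ (-4/3)) ⊗ (x ⊕ (-4/3)) ⊗ (x ⊕ (-4/3)) ⊗ (x ⊕ 13/2) ⊗ (x ⊕ 13/2)
Answer: roots = -7 (mult 1), -4/3 (mult 3), 13/2 (mult 2)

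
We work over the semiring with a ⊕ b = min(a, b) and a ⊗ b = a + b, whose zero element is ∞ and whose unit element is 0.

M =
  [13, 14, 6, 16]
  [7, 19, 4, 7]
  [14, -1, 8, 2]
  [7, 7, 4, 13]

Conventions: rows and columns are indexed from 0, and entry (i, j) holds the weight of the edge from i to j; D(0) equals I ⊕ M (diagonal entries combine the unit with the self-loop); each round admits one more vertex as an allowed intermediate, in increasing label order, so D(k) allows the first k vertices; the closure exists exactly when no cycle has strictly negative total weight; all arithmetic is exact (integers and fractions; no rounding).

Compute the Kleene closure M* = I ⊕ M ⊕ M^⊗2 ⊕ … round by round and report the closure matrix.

D(0):
  [0, 14, 6, 16]
  [7, 0, 4, 7]
  [14, -1, 0, 2]
  [7, 7, 4, 0]
D(1):
  [0, 14, 6, 16]
  [7, 0, 4, 7]
  [14, -1, 0, 2]
  [7, 7, 4, 0]
D(2):
  [0, 14, 6, 16]
  [7, 0, 4, 7]
  [6, -1, 0, 2]
  [7, 7, 4, 0]
D(3):
  [0, 5, 6, 8]
  [7, 0, 4, 6]
  [6, -1, 0, 2]
  [7, 3, 4, 0]
D(4):
  [0, 5, 6, 8]
  [7, 0, 4, 6]
  [6, -1, 0, 2]
  [7, 3, 4, 0]
Answer: M* = [[0, 5, 6, 8], [7, 0, 4, 6], [6, -1, 0, 2], [7, 3, 4, 0]]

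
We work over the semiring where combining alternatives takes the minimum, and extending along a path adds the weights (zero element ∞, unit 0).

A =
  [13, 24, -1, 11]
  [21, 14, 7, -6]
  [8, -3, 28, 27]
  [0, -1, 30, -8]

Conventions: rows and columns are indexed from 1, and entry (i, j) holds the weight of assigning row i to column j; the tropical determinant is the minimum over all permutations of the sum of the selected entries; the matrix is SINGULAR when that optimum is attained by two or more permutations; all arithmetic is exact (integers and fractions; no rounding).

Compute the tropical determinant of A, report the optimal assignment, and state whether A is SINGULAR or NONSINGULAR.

σ = (1, 2, 3, 4): 13 + 14 + 28 + (-8) = 47
σ = (1, 2, 4, 3): 13 + 14 + 27 + 30 = 84
σ = (1, 3, 2, 4): 13 + 7 + (-3) + (-8) = 9
σ = (1, 3, 4, 2): 13 + 7 + 27 + (-1) = 46
σ = (1, 4, 2, 3): 13 + (-6) + (-3) + 30 = 34
σ = (1, 4, 3, 2): 13 + (-6) + 28 + (-1) = 34
σ = (2, 1, 3, 4): 24 + 21 + 28 + (-8) = 65
σ = (2, 1, 4, 3): 24 + 21 + 27 + 30 = 102
σ = (2, 3, 1, 4): 24 + 7 + 8 + (-8) = 31
σ = (2, 3, 4, 1): 24 + 7 + 27 + 0 = 58
σ = (2, 4, 1, 3): 24 + (-6) + 8 + 30 = 56
σ = (2, 4, 3, 1): 24 + (-6) + 28 + 0 = 46
σ = (3, 1, 2, 4): (-1) + 21 + (-3) + (-8) = 9
σ = (3, 1, 4, 2): (-1) + 21 + 27 + (-1) = 46
σ = (3, 2, 1, 4): (-1) + 14 + 8 + (-8) = 13
σ = (3, 2, 4, 1): (-1) + 14 + 27 + 0 = 40
σ = (3, 4, 1, 2): (-1) + (-6) + 8 + (-1) = 0
σ = (3, 4, 2, 1): (-1) + (-6) + (-3) + 0 = -10
σ = (4, 1, 2, 3): 11 + 21 + (-3) + 30 = 59
σ = (4, 1, 3, 2): 11 + 21 + 28 + (-1) = 59
σ = (4, 2, 1, 3): 11 + 14 + 8 + 30 = 63
σ = (4, 2, 3, 1): 11 + 14 + 28 + 0 = 53
σ = (4, 3, 1, 2): 11 + 7 + 8 + (-1) = 25
σ = (4, 3, 2, 1): 11 + 7 + (-3) + 0 = 15
Optimal value attained by: σ = (3, 4, 2, 1).
Answer: det⊕(A) = -10; verdict: NONSINGULAR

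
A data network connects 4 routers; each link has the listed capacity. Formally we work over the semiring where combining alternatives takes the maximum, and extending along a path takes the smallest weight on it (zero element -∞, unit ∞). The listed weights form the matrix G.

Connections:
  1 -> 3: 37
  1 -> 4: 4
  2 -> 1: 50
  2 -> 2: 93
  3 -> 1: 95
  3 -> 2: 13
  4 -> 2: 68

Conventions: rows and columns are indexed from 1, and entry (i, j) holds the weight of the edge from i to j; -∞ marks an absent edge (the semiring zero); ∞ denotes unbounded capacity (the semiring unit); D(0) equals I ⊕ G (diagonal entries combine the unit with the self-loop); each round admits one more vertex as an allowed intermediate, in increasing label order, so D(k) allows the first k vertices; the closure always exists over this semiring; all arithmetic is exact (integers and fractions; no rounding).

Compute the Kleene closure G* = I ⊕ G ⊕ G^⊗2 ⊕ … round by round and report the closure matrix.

D(0):
  [∞, -∞, 37, 4]
  [50, ∞, -∞, -∞]
  [95, 13, ∞, -∞]
  [-∞, 68, -∞, ∞]
D(1):
  [∞, -∞, 37, 4]
  [50, ∞, 37, 4]
  [95, 13, ∞, 4]
  [-∞, 68, -∞, ∞]
D(2):
  [∞, -∞, 37, 4]
  [50, ∞, 37, 4]
  [95, 13, ∞, 4]
  [50, 68, 37, ∞]
D(3):
  [∞, 13, 37, 4]
  [50, ∞, 37, 4]
  [95, 13, ∞, 4]
  [50, 68, 37, ∞]
D(4):
  [∞, 13, 37, 4]
  [50, ∞, 37, 4]
  [95, 13, ∞, 4]
  [50, 68, 37, ∞]
Answer: G* = [[∞, 13, 37, 4], [50, ∞, 37, 4], [95, 13, ∞, 4], [50, 68, 37, ∞]]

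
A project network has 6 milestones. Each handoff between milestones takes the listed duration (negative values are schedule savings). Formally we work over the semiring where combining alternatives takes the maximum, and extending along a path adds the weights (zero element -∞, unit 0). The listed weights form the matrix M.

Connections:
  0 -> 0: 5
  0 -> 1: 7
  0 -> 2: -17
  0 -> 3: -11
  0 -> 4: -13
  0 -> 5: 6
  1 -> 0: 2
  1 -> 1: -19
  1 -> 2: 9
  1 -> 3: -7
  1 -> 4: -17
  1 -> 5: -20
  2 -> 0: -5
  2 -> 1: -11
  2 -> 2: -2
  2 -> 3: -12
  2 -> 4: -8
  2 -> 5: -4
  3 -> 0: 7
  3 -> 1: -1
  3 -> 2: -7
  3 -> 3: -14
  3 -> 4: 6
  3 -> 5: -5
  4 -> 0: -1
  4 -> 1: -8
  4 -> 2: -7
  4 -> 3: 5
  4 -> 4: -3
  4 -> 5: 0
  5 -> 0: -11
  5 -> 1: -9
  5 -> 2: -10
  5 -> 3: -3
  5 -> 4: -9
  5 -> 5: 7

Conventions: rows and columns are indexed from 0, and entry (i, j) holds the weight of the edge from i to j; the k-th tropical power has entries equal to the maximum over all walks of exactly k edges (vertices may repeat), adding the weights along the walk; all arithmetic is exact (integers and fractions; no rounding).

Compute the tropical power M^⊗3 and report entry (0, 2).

M^⊗2:
  [10, 12, 16, 3, -3, 13]
  [7, 9, 7, -3, 1, 8]
  [0, 2, -2, -3, -6, 3]
  [12, 14, 8, 11, 3, 13]
  [12, 6, 1, 2, 11, 7]
  [4, -2, 0, 4, 3, 14]
M^⊗3:
  [15, 17, 21, 10, 9, 20]
  [12, 14, 18, 6, 3, 15]
  [5, 7, 11, 0, 3, 10]
  [18, 19, 23, 10, 17, 20]
  [17, 19, 15, 16, 8, 18]
  [11, 11, 7, 11, 10, 21]
Key observation: the optimum is the walk 0->0->1->2, with weight 5 + 7 + 9 = 21.
Optimal value attained by: walk 0->0->1->2.
Answer: (M^⊗3)[0][2] = 21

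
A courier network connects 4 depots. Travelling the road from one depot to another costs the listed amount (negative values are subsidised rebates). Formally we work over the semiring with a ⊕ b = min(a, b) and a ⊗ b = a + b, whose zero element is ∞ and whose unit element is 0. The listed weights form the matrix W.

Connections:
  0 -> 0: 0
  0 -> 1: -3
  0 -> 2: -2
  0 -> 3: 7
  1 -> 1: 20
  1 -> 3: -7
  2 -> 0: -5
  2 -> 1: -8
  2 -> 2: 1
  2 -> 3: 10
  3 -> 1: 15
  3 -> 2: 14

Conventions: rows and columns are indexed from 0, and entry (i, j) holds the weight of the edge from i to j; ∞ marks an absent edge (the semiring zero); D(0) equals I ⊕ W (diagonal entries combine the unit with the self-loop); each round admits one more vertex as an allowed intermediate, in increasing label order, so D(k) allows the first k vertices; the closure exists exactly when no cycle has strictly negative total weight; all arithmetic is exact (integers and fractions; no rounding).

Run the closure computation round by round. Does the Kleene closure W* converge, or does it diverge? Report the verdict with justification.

D(0):
  [0, -3, -2, 7]
  [∞, 0, ∞, -7]
  [-5, -8, 0, 10]
  [∞, 15, 14, 0]
Detection: at round 1, diagonal entry (2, 2) turns strictly negative.
Key observation: the cycle 2->0->2 has total weight (-5) + (-2), which is strictly negative.
Answer: DIVERGES — negative cycle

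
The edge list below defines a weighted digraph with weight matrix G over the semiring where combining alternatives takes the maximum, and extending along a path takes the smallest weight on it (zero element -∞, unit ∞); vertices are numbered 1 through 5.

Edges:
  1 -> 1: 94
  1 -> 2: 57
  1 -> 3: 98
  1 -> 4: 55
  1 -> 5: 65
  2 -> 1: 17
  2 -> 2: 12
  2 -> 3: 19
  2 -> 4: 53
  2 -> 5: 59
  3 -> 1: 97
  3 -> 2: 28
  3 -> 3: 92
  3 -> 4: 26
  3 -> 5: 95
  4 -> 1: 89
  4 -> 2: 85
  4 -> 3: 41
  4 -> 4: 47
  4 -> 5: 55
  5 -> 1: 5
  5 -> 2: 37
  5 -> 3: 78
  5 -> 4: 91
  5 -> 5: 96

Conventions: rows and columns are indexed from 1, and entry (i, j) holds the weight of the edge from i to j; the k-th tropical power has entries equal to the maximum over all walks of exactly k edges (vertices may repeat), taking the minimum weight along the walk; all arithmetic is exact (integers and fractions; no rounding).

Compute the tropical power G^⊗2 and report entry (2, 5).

G^⊗2:
  [97, 57, 94, 65, 95]
  [53, 53, 59, 59, 59]
  [94, 57, 97, 91, 95]
  [89, 57, 89, 55, 65]
  [89, 85, 78, 91, 96]
Key observation: the optimum is the walk 2->5->5, with weight 59 min 96 = 59.
Optimal value attained by: walk 2->5->5.
Answer: (G^⊗2)[2][5] = 59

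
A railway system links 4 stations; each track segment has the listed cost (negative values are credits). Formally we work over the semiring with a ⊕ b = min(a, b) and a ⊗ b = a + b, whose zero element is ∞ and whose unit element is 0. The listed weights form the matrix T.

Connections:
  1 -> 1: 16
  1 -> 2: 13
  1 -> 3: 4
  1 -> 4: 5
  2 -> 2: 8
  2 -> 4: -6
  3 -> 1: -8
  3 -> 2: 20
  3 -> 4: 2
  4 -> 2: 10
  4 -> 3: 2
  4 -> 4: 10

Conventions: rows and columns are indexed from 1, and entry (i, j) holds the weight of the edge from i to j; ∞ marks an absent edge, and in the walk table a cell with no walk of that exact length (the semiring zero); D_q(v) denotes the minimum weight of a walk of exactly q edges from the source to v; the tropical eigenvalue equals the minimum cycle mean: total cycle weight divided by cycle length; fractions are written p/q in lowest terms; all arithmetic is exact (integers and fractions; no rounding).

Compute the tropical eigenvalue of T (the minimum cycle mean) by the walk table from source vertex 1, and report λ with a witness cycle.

q=0: [0, ∞, ∞, ∞]
q=1: [16, 13, 4, 5]
q=2: [-4, 15, 7, 6]
q=3: [-1, 9, 0, 1]
q=4: [-8, 11, 3, 2]
Optimal cycle mean attained by: cycle 1->3->1, total 4 + (-8), length 2.
Answer: λ = -2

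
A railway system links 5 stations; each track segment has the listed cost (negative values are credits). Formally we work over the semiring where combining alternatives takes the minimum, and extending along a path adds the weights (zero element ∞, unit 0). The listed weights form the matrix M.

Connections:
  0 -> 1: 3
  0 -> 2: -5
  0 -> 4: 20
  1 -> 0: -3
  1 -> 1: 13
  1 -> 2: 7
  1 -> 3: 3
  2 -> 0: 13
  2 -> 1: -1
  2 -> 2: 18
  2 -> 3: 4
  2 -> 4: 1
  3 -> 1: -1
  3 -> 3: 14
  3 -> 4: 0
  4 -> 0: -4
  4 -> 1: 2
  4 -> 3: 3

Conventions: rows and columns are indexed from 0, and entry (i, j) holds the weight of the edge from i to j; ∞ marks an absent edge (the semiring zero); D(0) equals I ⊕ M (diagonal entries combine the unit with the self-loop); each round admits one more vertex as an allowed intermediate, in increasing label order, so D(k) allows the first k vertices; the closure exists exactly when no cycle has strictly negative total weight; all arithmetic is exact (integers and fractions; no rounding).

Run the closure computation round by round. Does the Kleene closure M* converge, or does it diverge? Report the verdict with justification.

D(0):
  [0, 3, -5, ∞, 20]
  [-3, 0, 7, 3, ∞]
  [13, -1, 0, 4, 1]
  [∞, -1, ∞, 0, 0]
  [-4, 2, ∞, 3, 0]
D(1):
  [0, 3, -5, ∞, 20]
  [-3, 0, -8, 3, 17]
  [13, -1, 0, 4, 1]
  [∞, -1, ∞, 0, 0]
  [-4, -1, -9, 3, 0]
Detection: at round 2, diagonal entry (2, 2) turns strictly negative.
Key observation: the cycle 2->1->0->2 has total weight (-1) + (-3) + (-5), which is strictly negative.
Answer: DIVERGES — negative cycle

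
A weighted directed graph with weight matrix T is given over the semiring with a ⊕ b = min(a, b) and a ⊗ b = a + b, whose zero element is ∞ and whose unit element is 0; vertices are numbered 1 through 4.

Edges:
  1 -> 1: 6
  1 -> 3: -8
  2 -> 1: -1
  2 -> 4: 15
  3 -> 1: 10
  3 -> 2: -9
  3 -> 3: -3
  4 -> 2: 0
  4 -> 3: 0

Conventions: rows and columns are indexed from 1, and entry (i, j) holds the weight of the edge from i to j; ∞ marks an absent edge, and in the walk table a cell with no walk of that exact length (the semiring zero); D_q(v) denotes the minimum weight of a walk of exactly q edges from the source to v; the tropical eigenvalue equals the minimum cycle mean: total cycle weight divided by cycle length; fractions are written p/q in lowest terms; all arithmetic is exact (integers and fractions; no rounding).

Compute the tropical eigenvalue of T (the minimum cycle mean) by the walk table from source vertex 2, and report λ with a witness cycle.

q=0: [∞, 0, ∞, ∞]
q=1: [-1, ∞, ∞, 15]
q=2: [5, 15, -9, ∞]
q=3: [1, -18, -12, 30]
q=4: [-19, -21, -15, -3]
Optimal cycle mean attained by: cycle 1->3->2->1, total (-8) + (-9) + (-1), length 3.
Answer: λ = -6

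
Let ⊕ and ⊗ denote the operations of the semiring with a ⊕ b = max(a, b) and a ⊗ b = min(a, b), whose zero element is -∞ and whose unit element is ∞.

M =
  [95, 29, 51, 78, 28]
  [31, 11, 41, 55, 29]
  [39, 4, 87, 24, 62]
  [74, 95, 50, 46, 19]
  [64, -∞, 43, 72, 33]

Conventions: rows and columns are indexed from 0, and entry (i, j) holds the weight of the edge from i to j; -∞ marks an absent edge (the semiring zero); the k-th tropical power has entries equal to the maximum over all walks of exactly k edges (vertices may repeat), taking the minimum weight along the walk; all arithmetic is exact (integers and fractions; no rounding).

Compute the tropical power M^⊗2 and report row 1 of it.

M^⊗2:
  [95, 78, 51, 78, 51]
  [55, 55, 50, 46, 41]
  [62, 29, 87, 62, 62]
  [74, 46, 51, 74, 50]
  [72, 72, 51, 64, 43]
Answer: row 1 of M^⊗2 = [55, 55, 50, 46, 41]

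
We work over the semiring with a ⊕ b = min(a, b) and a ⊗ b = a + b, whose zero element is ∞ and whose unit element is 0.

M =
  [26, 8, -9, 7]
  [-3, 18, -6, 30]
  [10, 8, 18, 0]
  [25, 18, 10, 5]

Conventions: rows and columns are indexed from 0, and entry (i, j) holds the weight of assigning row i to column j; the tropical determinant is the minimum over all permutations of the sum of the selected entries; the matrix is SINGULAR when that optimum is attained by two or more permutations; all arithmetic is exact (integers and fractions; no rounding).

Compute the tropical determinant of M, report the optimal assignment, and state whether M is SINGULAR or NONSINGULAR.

σ = (0, 1, 2, 3): 26 + 18 + 18 + 5 = 67
σ = (0, 1, 3, 2): 26 + 18 + 0 + 10 = 54
σ = (0, 2, 1, 3): 26 + (-6) + 8 + 5 = 33
σ = (0, 2, 3, 1): 26 + (-6) + 0 + 18 = 38
σ = (0, 3, 1, 2): 26 + 30 + 8 + 10 = 74
σ = (0, 3, 2, 1): 26 + 30 + 18 + 18 = 92
σ = (1, 0, 2, 3): 8 + (-3) + 18 + 5 = 28
σ = (1, 0, 3, 2): 8 + (-3) + 0 + 10 = 15
σ = (1, 2, 0, 3): 8 + (-6) + 10 + 5 = 17
σ = (1, 2, 3, 0): 8 + (-6) + 0 + 25 = 27
σ = (1, 3, 0, 2): 8 + 30 + 10 + 10 = 58
σ = (1, 3, 2, 0): 8 + 30 + 18 + 25 = 81
σ = (2, 0, 1, 3): (-9) + (-3) + 8 + 5 = 1
σ = (2, 0, 3, 1): (-9) + (-3) + 0 + 18 = 6
σ = (2, 1, 0, 3): (-9) + 18 + 10 + 5 = 24
σ = (2, 1, 3, 0): (-9) + 18 + 0 + 25 = 34
σ = (2, 3, 0, 1): (-9) + 30 + 10 + 18 = 49
σ = (2, 3, 1, 0): (-9) + 30 + 8 + 25 = 54
σ = (3, 0, 1, 2): 7 + (-3) + 8 + 10 = 22
σ = (3, 0, 2, 1): 7 + (-3) + 18 + 18 = 40
σ = (3, 1, 0, 2): 7 + 18 + 10 + 10 = 45
σ = (3, 1, 2, 0): 7 + 18 + 18 + 25 = 68
σ = (3, 2, 0, 1): 7 + (-6) + 10 + 18 = 29
σ = (3, 2, 1, 0): 7 + (-6) + 8 + 25 = 34
Optimal value attained by: σ = (2, 0, 1, 3).
Answer: det⊕(M) = 1; verdict: NONSINGULAR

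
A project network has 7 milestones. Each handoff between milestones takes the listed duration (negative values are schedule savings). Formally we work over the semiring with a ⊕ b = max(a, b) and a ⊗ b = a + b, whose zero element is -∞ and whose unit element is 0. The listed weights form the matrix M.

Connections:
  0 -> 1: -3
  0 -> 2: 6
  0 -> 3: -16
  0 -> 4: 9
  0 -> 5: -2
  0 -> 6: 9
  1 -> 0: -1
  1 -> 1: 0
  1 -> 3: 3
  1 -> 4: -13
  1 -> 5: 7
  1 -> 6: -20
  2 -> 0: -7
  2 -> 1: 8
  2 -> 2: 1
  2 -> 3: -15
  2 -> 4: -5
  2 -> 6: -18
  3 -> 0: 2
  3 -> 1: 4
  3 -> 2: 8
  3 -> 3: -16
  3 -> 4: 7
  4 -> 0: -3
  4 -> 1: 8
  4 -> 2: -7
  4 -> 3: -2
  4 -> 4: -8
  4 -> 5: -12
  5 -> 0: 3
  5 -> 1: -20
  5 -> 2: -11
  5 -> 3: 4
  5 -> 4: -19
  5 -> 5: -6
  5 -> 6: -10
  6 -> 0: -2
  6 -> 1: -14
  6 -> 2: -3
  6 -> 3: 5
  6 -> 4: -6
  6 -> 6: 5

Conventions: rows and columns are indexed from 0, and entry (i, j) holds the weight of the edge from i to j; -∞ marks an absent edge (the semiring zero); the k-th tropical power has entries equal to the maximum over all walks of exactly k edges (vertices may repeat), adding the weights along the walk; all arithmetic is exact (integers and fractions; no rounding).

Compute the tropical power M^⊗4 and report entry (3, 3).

M^⊗2:
  [7, 17, 7, 14, 3, 4, 14]
  [10, 7, 11, 11, 10, 7, 8]
  [7, 9, 2, 11, 2, 15, 2]
  [4, 16, 9, 7, 11, 11, 11]
  [7, 8, 6, 11, 6, 15, 6]
  [6, 8, 12, -2, 12, 1, 12]
  [7, 9, 13, 10, 12, -4, 10]
M^⊗3:
  [16, 18, 22, 20, 21, 24, 19]
  [13, 19, 19, 13, 19, 14, 19]
  [18, 15, 19, 19, 18, 16, 16]
  [15, 19, 15, 19, 14, 23, 16]
  [18, 15, 19, 19, 18, 15, 16]
  [10, 20, 13, 17, 15, 15, 17]
  [12, 21, 18, 15, 17, 16, 16]
M^⊗4:
  [27, 30, 28, 28, 27, 25, 25]
  [18, 27, 21, 24, 22, 26, 24]
  [21, 27, 27, 21, 27, 22, 27]
  [26, 23, 27, 27, 26, 26, 24]
  [21, 27, 27, 21, 27, 22, 27]
  [19, 23, 25, 23, 24, 27, 22]
  [20, 26, 23, 24, 22, 28, 21]
Key observation: the optimum is the walk 3->2->1->5->3, with weight 8 + 8 + 7 + 4 = 27.
Optimal value attained by: walk 3->2->1->5->3.
Answer: (M^⊗4)[3][3] = 27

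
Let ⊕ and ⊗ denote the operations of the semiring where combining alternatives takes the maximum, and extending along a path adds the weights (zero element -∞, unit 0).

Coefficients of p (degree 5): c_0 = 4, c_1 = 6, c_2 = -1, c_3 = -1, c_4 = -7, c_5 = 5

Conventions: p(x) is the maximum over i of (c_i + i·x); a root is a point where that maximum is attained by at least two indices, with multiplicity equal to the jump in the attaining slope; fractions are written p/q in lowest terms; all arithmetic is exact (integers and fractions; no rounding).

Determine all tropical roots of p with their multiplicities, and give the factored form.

hull edge (i=0, c=4) to (i=1, c=6): slope 2, span 1
hull edge (i=1, c=6) to (i=5, c=5): slope -1/4, span 4
Factored form: p(x) = 5 ⊗ (x ⊕ (-2)) ⊗ (x ⊕ 1/4) ⊗ (x ⊕ 1/4) ⊗ (x ⊕ 1/4) ⊗ (x ⊕ 1/4)
Answer: roots = -2 (mult 1), 1/4 (mult 4)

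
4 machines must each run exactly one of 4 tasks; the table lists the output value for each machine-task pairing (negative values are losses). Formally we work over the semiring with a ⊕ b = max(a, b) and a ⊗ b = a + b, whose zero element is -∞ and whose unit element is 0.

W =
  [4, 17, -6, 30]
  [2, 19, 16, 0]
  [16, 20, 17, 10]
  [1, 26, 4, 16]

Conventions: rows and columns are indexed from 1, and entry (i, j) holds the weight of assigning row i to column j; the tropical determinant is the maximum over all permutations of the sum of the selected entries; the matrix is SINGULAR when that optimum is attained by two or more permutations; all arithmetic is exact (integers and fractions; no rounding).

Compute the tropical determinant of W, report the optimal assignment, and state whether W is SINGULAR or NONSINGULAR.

σ = (1, 2, 3, 4): 4 + 19 + 17 + 16 = 56
σ = (1, 2, 4, 3): 4 + 19 + 10 + 4 = 37
σ = (1, 3, 2, 4): 4 + 16 + 20 + 16 = 56
σ = (1, 3, 4, 2): 4 + 16 + 10 + 26 = 56
σ = (1, 4, 2, 3): 4 + 0 + 20 + 4 = 28
σ = (1, 4, 3, 2): 4 + 0 + 17 + 26 = 47
σ = (2, 1, 3, 4): 17 + 2 + 17 + 16 = 52
σ = (2, 1, 4, 3): 17 + 2 + 10 + 4 = 33
σ = (2, 3, 1, 4): 17 + 16 + 16 + 16 = 65
σ = (2, 3, 4, 1): 17 + 16 + 10 + 1 = 44
σ = (2, 4, 1, 3): 17 + 0 + 16 + 4 = 37
σ = (2, 4, 3, 1): 17 + 0 + 17 + 1 = 35
σ = (3, 1, 2, 4): (-6) + 2 + 20 + 16 = 32
σ = (3, 1, 4, 2): (-6) + 2 + 10 + 26 = 32
σ = (3, 2, 1, 4): (-6) + 19 + 16 + 16 = 45
σ = (3, 2, 4, 1): (-6) + 19 + 10 + 1 = 24
σ = (3, 4, 1, 2): (-6) + 0 + 16 + 26 = 36
σ = (3, 4, 2, 1): (-6) + 0 + 20 + 1 = 15
σ = (4, 1, 2, 3): 30 + 2 + 20 + 4 = 56
σ = (4, 1, 3, 2): 30 + 2 + 17 + 26 = 75
σ = (4, 2, 1, 3): 30 + 19 + 16 + 4 = 69
σ = (4, 2, 3, 1): 30 + 19 + 17 + 1 = 67
σ = (4, 3, 1, 2): 30 + 16 + 16 + 26 = 88
σ = (4, 3, 2, 1): 30 + 16 + 20 + 1 = 67
Optimal value attained by: σ = (4, 3, 1, 2).
Answer: det⊕(W) = 88; verdict: NONSINGULAR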